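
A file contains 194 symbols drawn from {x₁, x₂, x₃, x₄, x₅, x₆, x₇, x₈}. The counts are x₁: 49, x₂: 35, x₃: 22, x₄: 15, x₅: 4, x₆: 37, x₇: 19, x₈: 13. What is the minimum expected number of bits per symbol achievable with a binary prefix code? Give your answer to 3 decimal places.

Probabilities are the counts divided by 194.
Repeatedly combine the two least-probable nodes; the expected code length is the sum of the merged weights.
merge 2/97 + 13/194 → 17/194
merge 15/194 + 17/194 → 16/97
merge 19/194 + 11/97 → 41/194
merge 16/97 + 35/194 → 67/194
merge 37/194 + 41/194 → 39/97
merge 49/194 + 67/194 → 58/97
merge 39/97 + 58/97 → 1
L = 17/194 + 16/97 + 41/194 + 67/194 + 39/97 + 58/97 + 1 = 545/194 ≈ 2.809 bits/symbol.

2.809 bits/symbol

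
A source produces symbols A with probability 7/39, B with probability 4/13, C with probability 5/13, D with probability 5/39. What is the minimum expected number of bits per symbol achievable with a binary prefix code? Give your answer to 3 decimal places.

Repeatedly combine the two least-probable nodes; the expected code length is the sum of the merged weights.
merge 5/39 + 7/39 → 4/13
merge 4/13 + 4/13 → 8/13
merge 5/13 + 8/13 → 1
L = 4/13 + 8/13 + 1 = 25/13 ≈ 1.923 bits/symbol.

1.923 bits/symbol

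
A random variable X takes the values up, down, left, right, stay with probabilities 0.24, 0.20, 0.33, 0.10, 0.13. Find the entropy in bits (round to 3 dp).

H = −Σ pᵢ log₂ pᵢ.
−0.24·log₂(0.24) = 0.4941
−0.20·log₂(0.20) = 0.4644
−0.33·log₂(0.33) = 0.5278
−0.10·log₂(0.10) = 0.3322
−0.13·log₂(0.13) = 0.3826
Sum ≈ 2.2012 → 2.201 bits.

2.201 bits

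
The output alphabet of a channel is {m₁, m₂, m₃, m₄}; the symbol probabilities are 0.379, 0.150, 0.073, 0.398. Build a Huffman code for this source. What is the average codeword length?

1.825 bits/symbol

Repeatedly combine the two least-probable nodes; the expected code length is the sum of the merged weights.
merge 73/1000 + 3/20 → 223/1000
merge 223/1000 + 379/1000 → 301/500
merge 199/500 + 301/500 → 1
L = 223/1000 + 301/500 + 1 = 73/40 = 1.825 bits/symbol.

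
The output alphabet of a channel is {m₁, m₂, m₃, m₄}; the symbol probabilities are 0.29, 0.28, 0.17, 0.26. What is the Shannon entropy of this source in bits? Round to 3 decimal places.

H = −Σ pᵢ log₂ pᵢ.
−0.29·log₂(0.29) = 0.5179
−0.28·log₂(0.28) = 0.5142
−0.17·log₂(0.17) = 0.4346
−0.26·log₂(0.26) = 0.5053
Sum ≈ 1.9720 → 1.972 bits.

1.972 bits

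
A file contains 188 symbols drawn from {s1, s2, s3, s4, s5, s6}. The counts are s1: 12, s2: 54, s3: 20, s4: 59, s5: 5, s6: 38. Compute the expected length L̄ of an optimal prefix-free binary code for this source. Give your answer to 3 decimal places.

Probabilities are the counts divided by 188.
Repeatedly combine the two least-probable nodes; the expected code length is the sum of the merged weights.
merge 5/188 + 3/47 → 17/188
merge 17/188 + 5/47 → 37/188
merge 37/188 + 19/94 → 75/188
merge 27/94 + 59/188 → 113/188
merge 75/188 + 113/188 → 1
L = 17/188 + 37/188 + 75/188 + 113/188 + 1 = 215/94 ≈ 2.287 bits/symbol.

2.287 bits/symbol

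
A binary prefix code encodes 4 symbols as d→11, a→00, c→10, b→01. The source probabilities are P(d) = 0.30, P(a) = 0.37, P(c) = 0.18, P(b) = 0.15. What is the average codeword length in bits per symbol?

2 bits/symbol

L̄ = Σ pᵢ·ℓᵢ = 0.30·2 + 0.37·2 + 0.18·2 + 0.15·2 = 2 bits/symbol.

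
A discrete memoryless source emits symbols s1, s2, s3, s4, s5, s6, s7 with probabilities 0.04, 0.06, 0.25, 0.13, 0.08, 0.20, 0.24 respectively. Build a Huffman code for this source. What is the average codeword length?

2.59 bits/symbol

Repeatedly combine the two least-probable nodes; the expected code length is the sum of the merged weights.
merge 1/25 + 3/50 → 1/10
merge 2/25 + 1/10 → 9/50
merge 13/100 + 9/50 → 31/100
merge 1/5 + 6/25 → 11/25
merge 1/4 + 31/100 → 14/25
merge 11/25 + 14/25 → 1
L = 1/10 + 9/50 + 31/100 + 11/25 + 14/25 + 1 = 259/100 = 2.59 bits/symbol.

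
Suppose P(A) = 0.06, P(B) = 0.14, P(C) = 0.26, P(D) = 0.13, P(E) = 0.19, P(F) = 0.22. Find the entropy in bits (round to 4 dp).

H = −Σ pᵢ log₂ pᵢ.
−0.06·log₂(0.06) = 0.2435
−0.14·log₂(0.14) = 0.3971
−0.26·log₂(0.26) = 0.5053
−0.13·log₂(0.13) = 0.3826
−0.19·log₂(0.19) = 0.4552
−0.22·log₂(0.22) = 0.4806
Sum ≈ 2.4644 → 2.4644 bits.

2.4644 bits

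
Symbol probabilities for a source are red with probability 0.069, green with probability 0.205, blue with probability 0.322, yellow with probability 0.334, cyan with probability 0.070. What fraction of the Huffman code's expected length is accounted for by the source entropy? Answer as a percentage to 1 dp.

Entropy H = −Σ p log₂ p ≈ 2.0582 bits.
Huffman merges: 69/1000+7/100→139/1000; 139/1000+41/200→43/125; 161/500+167/500→82/125; 43/125+82/125→1. L = 2139/1000 ≈ 2.1390.
Efficiency = H/L = 2.0582/2.1390 = 96.2%.

96.2%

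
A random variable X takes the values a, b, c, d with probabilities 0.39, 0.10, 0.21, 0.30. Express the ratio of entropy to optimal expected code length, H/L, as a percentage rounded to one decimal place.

96.7%

Entropy H = −Σ p log₂ p ≈ 1.8559 bits.
Huffman merges: 1/10+21/100→31/100; 3/10+31/100→61/100; 39/100+61/100→1. L = 48/25 ≈ 1.9200.
Efficiency = H/L = 1.8559/1.9200 = 96.7%.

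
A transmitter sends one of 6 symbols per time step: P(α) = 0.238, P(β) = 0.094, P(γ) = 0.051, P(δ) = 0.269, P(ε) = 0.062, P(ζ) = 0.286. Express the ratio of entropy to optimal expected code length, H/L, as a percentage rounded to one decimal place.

Entropy H = −Σ p log₂ p ≈ 2.3073 bits.
Huffman merges: 51/1000+31/500→113/1000; 47/500+113/1000→207/1000; 207/1000+119/500→89/200; 269/1000+143/500→111/200; 89/200+111/200→1. L = 58/25 ≈ 2.3200.
Efficiency = H/L = 2.3073/2.3200 = 99.5%.

99.5%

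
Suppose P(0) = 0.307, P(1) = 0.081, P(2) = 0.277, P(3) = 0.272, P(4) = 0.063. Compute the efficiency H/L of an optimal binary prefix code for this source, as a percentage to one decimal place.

Entropy H = −Σ p log₂ p ≈ 2.0919 bits.
Huffman merges: 63/1000+81/1000→18/125; 18/125+34/125→52/125; 277/1000+307/1000→73/125; 52/125+73/125→1. L = 268/125 ≈ 2.1440.
Efficiency = H/L = 2.0919/2.1440 = 97.6%.

97.6%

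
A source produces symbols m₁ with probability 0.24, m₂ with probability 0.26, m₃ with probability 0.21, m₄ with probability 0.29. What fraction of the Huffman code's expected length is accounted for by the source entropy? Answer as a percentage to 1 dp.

99.5%

Entropy H = −Σ p log₂ p ≈ 1.9901 bits.
Huffman merges: 21/100+6/25→9/20; 13/50+29/100→11/20; 9/20+11/20→1. L = 2 ≈ 2.0000.
Efficiency = H/L = 1.9901/2.0000 = 99.5%.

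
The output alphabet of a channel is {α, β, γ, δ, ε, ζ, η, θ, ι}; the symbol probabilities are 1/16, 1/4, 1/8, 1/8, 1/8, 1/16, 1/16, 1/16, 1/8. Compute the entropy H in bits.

3 bits

Each probability is a power of 1/2, so log₂(1/p) is an integer.
H = Σ p·log₂(1/p) = 1/16·4 + 1/4·2 + 1/8·3 + 1/8·3 + 1/8·3 + 1/16·4 + 1/16·4 + 1/16·4 + 1/8·3 = 3 bits.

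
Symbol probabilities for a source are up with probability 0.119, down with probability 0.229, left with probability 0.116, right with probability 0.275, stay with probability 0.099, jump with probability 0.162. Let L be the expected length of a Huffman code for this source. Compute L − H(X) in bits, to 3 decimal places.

Entropy H = −Σ p log₂ p ≈ 2.4808 bits.
Huffman merges: 99/1000+29/250→43/200; 119/1000+81/500→281/1000; 43/200+229/1000→111/250; 11/40+281/1000→139/250; 111/250+139/250→1. L = 312/125 ≈ 2.4960.
L − H = 2.4960 − 2.4808 = 0.015 bits.

0.015 bits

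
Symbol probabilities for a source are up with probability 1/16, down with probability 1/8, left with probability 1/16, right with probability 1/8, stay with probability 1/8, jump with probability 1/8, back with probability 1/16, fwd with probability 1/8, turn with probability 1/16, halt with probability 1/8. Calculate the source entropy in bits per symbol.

Each probability is a power of 1/2, so log₂(1/p) is an integer.
H = Σ p·log₂(1/p) = 1/16·4 + 1/8·3 + 1/16·4 + 1/8·3 + 1/8·3 + 1/8·3 + 1/16·4 + 1/8·3 + 1/16·4 + 1/8·3 = 3.25 bits.

3.25 bits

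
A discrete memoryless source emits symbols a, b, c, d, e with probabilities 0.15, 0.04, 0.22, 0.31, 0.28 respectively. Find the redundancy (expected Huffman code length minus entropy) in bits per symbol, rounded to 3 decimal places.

Entropy H = −Σ p log₂ p ≈ 2.1149 bits.
Huffman merges: 1/25+3/20→19/100; 19/100+11/50→41/100; 7/25+31/100→59/100; 41/100+59/100→1. L = 219/100 ≈ 2.1900.
L − H = 2.1900 − 2.1149 = 0.075 bits.

0.075 bits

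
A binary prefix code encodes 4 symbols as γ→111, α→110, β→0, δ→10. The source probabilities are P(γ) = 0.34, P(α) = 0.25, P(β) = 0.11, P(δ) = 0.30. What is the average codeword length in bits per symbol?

2.48 bits/symbol

L̄ = Σ pᵢ·ℓᵢ = 0.34·3 + 0.25·3 + 0.11·1 + 0.30·2 = 2.48 bits/symbol.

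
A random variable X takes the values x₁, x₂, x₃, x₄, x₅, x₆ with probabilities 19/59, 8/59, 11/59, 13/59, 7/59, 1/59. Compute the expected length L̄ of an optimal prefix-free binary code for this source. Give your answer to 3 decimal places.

2.407 bits/symbol

Repeatedly combine the two least-probable nodes; the expected code length is the sum of the merged weights.
merge 1/59 + 7/59 → 8/59
merge 8/59 + 8/59 → 16/59
merge 11/59 + 13/59 → 24/59
merge 16/59 + 19/59 → 35/59
merge 24/59 + 35/59 → 1
L = 8/59 + 16/59 + 24/59 + 35/59 + 1 = 142/59 ≈ 2.407 bits/symbol.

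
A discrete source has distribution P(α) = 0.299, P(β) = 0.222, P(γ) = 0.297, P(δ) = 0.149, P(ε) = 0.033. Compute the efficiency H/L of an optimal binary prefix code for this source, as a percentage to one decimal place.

Entropy H = −Σ p log₂ p ≈ 2.0947 bits.
Huffman merges: 33/1000+149/1000→91/500; 91/500+111/500→101/250; 297/1000+299/1000→149/250; 101/250+149/250→1. L = 1091/500 ≈ 2.1820.
Efficiency = H/L = 2.0947/2.1820 = 96.0%.

96.0%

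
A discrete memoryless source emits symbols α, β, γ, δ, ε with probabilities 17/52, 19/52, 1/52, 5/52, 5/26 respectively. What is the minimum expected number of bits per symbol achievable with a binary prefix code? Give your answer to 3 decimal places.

2.058 bits/symbol

Repeatedly combine the two least-probable nodes; the expected code length is the sum of the merged weights.
merge 1/52 + 5/52 → 3/26
merge 3/26 + 5/26 → 4/13
merge 4/13 + 17/52 → 33/52
merge 19/52 + 33/52 → 1
L = 3/26 + 4/13 + 33/52 + 1 = 107/52 ≈ 2.058 bits/symbol.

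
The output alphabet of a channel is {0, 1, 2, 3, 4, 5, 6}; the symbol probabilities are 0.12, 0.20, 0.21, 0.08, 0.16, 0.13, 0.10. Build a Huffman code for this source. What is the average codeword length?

Repeatedly combine the two least-probable nodes; the expected code length is the sum of the merged weights.
merge 2/25 + 1/10 → 9/50
merge 3/25 + 13/100 → 1/4
merge 4/25 + 9/50 → 17/50
merge 1/5 + 21/100 → 41/100
merge 1/4 + 17/50 → 59/100
merge 41/100 + 59/100 → 1
L = 9/50 + 1/4 + 17/50 + 41/100 + 59/100 + 1 = 277/100 = 2.77 bits/symbol.

2.77 bits/symbol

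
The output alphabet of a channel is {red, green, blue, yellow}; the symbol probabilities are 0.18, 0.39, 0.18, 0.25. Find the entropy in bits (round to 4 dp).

H = −Σ pᵢ log₂ pᵢ.
−0.18·log₂(0.18) = 0.4453
−0.39·log₂(0.39) = 0.5298
−0.18·log₂(0.18) = 0.4453
−0.25·log₂(0.25) = 0.5000
Sum ≈ 1.9204 → 1.9204 bits.

1.9204 bits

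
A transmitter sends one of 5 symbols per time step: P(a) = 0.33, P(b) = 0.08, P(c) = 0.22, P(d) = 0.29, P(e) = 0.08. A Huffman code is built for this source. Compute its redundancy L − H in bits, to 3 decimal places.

0.051 bits

Entropy H = −Σ p log₂ p ≈ 2.1093 bits.
Huffman merges: 2/25+2/25→4/25; 4/25+11/50→19/50; 29/100+33/100→31/50; 19/50+31/50→1. L = 54/25 ≈ 2.1600.
L − H = 2.1600 − 2.1093 = 0.051 bits.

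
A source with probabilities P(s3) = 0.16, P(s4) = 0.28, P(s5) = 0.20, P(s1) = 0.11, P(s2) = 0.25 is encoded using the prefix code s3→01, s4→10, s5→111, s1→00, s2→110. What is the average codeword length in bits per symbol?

2.45 bits/symbol

L̄ = Σ pᵢ·ℓᵢ = 0.16·2 + 0.28·2 + 0.20·3 + 0.11·2 + 0.25·3 = 2.45 bits/symbol.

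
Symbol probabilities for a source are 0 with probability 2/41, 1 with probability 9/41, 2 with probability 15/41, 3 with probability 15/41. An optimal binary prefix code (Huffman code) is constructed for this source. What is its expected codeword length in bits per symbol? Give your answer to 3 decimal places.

Repeatedly combine the two least-probable nodes; the expected code length is the sum of the merged weights.
merge 2/41 + 9/41 → 11/41
merge 11/41 + 15/41 → 26/41
merge 15/41 + 26/41 → 1
L = 11/41 + 26/41 + 1 = 78/41 ≈ 1.902 bits/symbol.

1.902 bits/symbol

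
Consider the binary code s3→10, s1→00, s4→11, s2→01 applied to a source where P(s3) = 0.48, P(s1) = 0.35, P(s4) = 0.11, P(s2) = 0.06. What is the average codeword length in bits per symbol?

2 bits/symbol

L̄ = Σ pᵢ·ℓᵢ = 0.48·2 + 0.35·2 + 0.11·2 + 0.06·2 = 2 bits/symbol.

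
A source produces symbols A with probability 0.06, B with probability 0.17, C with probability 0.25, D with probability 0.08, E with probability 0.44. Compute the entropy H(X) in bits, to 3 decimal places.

H = −Σ pᵢ log₂ pᵢ.
−0.06·log₂(0.06) = 0.2435
−0.17·log₂(0.17) = 0.4346
−0.25·log₂(0.25) = 0.5000
−0.08·log₂(0.08) = 0.2915
−0.44·log₂(0.44) = 0.5211
Sum ≈ 1.9908 → 1.991 bits.

1.991 bits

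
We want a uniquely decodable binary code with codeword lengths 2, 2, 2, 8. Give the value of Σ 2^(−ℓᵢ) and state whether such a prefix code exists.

0.75390625; yes

With common denominator 2^8 = 256: Σ 2^(−ℓᵢ) = 64/256 + 64/256 + 64/256 + 1/256 = 193/256 = 0.75390625.
Kraft's inequality requires Σ ≤ 1; here Σ = 0.75390625 ≤ 1, so such a prefix code exists.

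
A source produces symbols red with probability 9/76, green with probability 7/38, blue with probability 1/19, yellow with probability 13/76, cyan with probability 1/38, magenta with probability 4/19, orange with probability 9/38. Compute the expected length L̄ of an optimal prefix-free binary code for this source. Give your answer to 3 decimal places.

Repeatedly combine the two least-probable nodes; the expected code length is the sum of the merged weights.
merge 1/38 + 1/19 → 3/38
merge 3/38 + 9/76 → 15/76
merge 13/76 + 7/38 → 27/76
merge 15/76 + 4/19 → 31/76
merge 9/38 + 27/76 → 45/76
merge 31/76 + 45/76 → 1
L = 3/38 + 15/76 + 27/76 + 31/76 + 45/76 + 1 = 50/19 ≈ 2.632 bits/symbol.

2.632 bits/symbol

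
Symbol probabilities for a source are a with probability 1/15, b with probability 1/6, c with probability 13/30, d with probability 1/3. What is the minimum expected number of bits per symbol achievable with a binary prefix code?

1.8 bits/symbol

Repeatedly combine the two least-probable nodes; the expected code length is the sum of the merged weights.
merge 1/15 + 1/6 → 7/30
merge 7/30 + 1/3 → 17/30
merge 13/30 + 17/30 → 1
L = 7/30 + 17/30 + 1 = 9/5 = 1.8 bits/symbol.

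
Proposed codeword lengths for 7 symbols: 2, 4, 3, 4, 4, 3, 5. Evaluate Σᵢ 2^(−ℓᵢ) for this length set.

With common denominator 2^5 = 32: Σ 2^(−ℓᵢ) = 8/32 + 2/32 + 4/32 + 2/32 + 2/32 + 4/32 + 1/32 = 23/32 = 0.71875.

0.71875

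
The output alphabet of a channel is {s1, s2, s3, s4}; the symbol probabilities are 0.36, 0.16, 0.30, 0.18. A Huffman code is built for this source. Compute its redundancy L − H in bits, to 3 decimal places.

Entropy H = −Σ p log₂ p ≈ 1.9200 bits.
Huffman merges: 4/25+9/50→17/50; 3/10+17/50→16/25; 9/25+16/25→1. L = 99/50 ≈ 1.9800.
L − H = 1.9800 − 1.9200 = 0.060 bits.

0.060 bits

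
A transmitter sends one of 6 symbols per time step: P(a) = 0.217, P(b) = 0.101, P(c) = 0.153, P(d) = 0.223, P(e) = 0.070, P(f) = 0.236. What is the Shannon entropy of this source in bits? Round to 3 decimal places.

H = −Σ pᵢ log₂ pᵢ.
−0.217·log₂(0.217) = 0.4783
−0.101·log₂(0.101) = 0.3341
−0.153·log₂(0.153) = 0.4144
−0.223·log₂(0.223) = 0.4828
−0.070·log₂(0.070) = 0.2686
−0.236·log₂(0.236) = 0.4916
Sum ≈ 2.4697 → 2.470 bits.

2.470 bits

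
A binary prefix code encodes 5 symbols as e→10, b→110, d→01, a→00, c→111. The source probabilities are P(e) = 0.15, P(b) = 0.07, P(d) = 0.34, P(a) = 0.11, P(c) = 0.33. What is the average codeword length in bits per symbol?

L̄ = Σ pᵢ·ℓᵢ = 0.15·2 + 0.07·3 + 0.34·2 + 0.11·2 + 0.33·3 = 2.4 bits/symbol.

2.4 bits/symbol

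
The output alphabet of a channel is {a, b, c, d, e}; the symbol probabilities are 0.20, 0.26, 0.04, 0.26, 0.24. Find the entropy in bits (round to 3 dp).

2.155 bits

H = −Σ pᵢ log₂ pᵢ.
−0.20·log₂(0.20) = 0.4644
−0.26·log₂(0.26) = 0.5053
−0.04·log₂(0.04) = 0.1858
−0.26·log₂(0.26) = 0.5053
−0.24·log₂(0.24) = 0.4941
Sum ≈ 2.1549 → 2.155 bits.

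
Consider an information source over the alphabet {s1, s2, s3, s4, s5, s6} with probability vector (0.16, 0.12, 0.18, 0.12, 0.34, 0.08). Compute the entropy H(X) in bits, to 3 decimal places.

2.423 bits

H = −Σ pᵢ log₂ pᵢ.
−0.16·log₂(0.16) = 0.4230
−0.12·log₂(0.12) = 0.3671
−0.18·log₂(0.18) = 0.4453
−0.12·log₂(0.12) = 0.3671
−0.34·log₂(0.34) = 0.5292
−0.08·log₂(0.08) = 0.2915
Sum ≈ 2.4231 → 2.423 bits.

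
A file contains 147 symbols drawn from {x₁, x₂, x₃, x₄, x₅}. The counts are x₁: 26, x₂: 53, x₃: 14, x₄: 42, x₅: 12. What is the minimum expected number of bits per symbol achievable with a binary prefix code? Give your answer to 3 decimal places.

Probabilities are the counts divided by 147.
Repeatedly combine the two least-probable nodes; the expected code length is the sum of the merged weights.
merge 4/49 + 2/21 → 26/147
merge 26/147 + 26/147 → 52/147
merge 2/7 + 52/147 → 94/147
merge 53/147 + 94/147 → 1
L = 26/147 + 52/147 + 94/147 + 1 = 319/147 ≈ 2.170 bits/symbol.

2.170 bits/symbol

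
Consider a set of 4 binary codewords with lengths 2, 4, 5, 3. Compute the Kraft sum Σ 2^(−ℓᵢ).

With common denominator 2^5 = 32: Σ 2^(−ℓᵢ) = 8/32 + 2/32 + 1/32 + 4/32 = 15/32 = 0.46875.

0.46875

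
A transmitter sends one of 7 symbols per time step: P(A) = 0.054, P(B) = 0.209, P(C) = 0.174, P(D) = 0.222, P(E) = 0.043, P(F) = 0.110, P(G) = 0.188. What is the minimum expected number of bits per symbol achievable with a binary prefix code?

Repeatedly combine the two least-probable nodes; the expected code length is the sum of the merged weights.
merge 43/1000 + 27/500 → 97/1000
merge 97/1000 + 11/100 → 207/1000
merge 87/500 + 47/250 → 181/500
merge 207/1000 + 209/1000 → 52/125
merge 111/500 + 181/500 → 73/125
merge 52/125 + 73/125 → 1
L = 97/1000 + 207/1000 + 181/500 + 52/125 + 73/125 + 1 = 1333/500 = 2.666 bits/symbol.

2.666 bits/symbol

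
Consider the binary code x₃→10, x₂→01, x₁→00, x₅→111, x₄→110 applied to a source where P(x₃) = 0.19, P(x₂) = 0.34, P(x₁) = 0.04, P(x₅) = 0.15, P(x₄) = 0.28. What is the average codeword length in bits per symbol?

L̄ = Σ pᵢ·ℓᵢ = 0.19·2 + 0.34·2 + 0.04·2 + 0.15·3 + 0.28·3 = 2.43 bits/symbol.

2.43 bits/symbol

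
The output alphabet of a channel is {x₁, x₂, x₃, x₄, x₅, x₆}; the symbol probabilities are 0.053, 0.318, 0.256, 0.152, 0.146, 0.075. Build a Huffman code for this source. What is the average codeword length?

Repeatedly combine the two least-probable nodes; the expected code length is the sum of the merged weights.
merge 53/1000 + 3/40 → 16/125
merge 16/125 + 73/500 → 137/500
merge 19/125 + 32/125 → 51/125
merge 137/500 + 159/500 → 74/125
merge 51/125 + 74/125 → 1
L = 16/125 + 137/500 + 51/125 + 74/125 + 1 = 1201/500 = 2.402 bits/symbol.

2.402 bits/symbol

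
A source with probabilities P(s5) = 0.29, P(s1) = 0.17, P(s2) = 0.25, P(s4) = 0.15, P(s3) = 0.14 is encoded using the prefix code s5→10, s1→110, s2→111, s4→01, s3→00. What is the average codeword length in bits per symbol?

L̄ = Σ pᵢ·ℓᵢ = 0.29·2 + 0.17·3 + 0.25·3 + 0.15·2 + 0.14·2 = 2.42 bits/symbol.

2.42 bits/symbol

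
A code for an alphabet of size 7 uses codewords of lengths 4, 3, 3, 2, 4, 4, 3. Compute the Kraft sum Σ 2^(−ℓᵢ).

0.8125

With common denominator 2^4 = 16: Σ 2^(−ℓᵢ) = 1/16 + 2/16 + 2/16 + 4/16 + 1/16 + 1/16 + 2/16 = 13/16 = 0.8125.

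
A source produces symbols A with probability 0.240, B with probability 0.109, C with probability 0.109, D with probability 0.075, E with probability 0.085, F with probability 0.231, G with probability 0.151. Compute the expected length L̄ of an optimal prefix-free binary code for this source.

2.689 bits/symbol

Repeatedly combine the two least-probable nodes; the expected code length is the sum of the merged weights.
merge 3/40 + 17/200 → 4/25
merge 109/1000 + 109/1000 → 109/500
merge 151/1000 + 4/25 → 311/1000
merge 109/500 + 231/1000 → 449/1000
merge 6/25 + 311/1000 → 551/1000
merge 449/1000 + 551/1000 → 1
L = 4/25 + 109/500 + 311/1000 + 449/1000 + 551/1000 + 1 = 2689/1000 = 2.689 bits/symbol.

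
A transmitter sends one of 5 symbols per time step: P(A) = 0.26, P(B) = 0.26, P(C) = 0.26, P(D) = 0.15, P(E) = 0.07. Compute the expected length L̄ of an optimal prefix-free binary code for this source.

2.22 bits/symbol

Repeatedly combine the two least-probable nodes; the expected code length is the sum of the merged weights.
merge 7/100 + 3/20 → 11/50
merge 11/50 + 13/50 → 12/25
merge 13/50 + 13/50 → 13/25
merge 12/25 + 13/25 → 1
L = 11/50 + 12/25 + 13/25 + 1 = 111/50 = 2.22 bits/symbol.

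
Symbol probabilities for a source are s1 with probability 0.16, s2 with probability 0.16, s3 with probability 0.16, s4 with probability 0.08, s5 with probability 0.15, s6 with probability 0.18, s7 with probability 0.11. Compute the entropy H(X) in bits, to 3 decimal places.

H = −Σ pᵢ log₂ pᵢ.
−0.16·log₂(0.16) = 0.4230
−0.16·log₂(0.16) = 0.4230
−0.16·log₂(0.16) = 0.4230
−0.08·log₂(0.08) = 0.2915
−0.15·log₂(0.15) = 0.4105
−0.18·log₂(0.18) = 0.4453
−0.11·log₂(0.11) = 0.3503
Sum ≈ 2.7667 → 2.767 bits.

2.767 bits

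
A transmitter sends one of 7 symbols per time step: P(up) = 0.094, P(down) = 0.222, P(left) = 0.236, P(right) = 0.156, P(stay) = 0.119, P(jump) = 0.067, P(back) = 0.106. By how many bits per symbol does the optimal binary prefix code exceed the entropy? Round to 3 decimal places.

Entropy H = −Σ p log₂ p ≈ 2.6824 bits.
Huffman merges: 67/1000+47/500→161/1000; 53/500+119/1000→9/40; 39/250+161/1000→317/1000; 111/500+9/40→447/1000; 59/250+317/1000→553/1000; 447/1000+553/1000→1. L = 2703/1000 ≈ 2.7030.
L − H = 2.7030 − 2.6824 = 0.021 bits.

0.021 bits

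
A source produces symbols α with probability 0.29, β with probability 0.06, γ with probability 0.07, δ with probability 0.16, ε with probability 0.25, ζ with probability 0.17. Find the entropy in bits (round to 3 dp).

H = −Σ pᵢ log₂ pᵢ.
−0.29·log₂(0.29) = 0.5179
−0.06·log₂(0.06) = 0.2435
−0.07·log₂(0.07) = 0.2686
−0.16·log₂(0.16) = 0.4230
−0.25·log₂(0.25) = 0.5000
−0.17·log₂(0.17) = 0.4346
Sum ≈ 2.3876 → 2.388 bits.

2.388 bits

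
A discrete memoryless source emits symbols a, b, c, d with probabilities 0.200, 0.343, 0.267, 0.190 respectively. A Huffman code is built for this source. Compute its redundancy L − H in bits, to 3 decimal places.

Entropy H = −Σ p log₂ p ≈ 1.9578 bits.
Huffman merges: 19/100+1/5→39/100; 267/1000+343/1000→61/100; 39/100+61/100→1. L = 2 ≈ 2.0000.
L − H = 2.0000 − 1.9578 = 0.042 bits.

0.042 bits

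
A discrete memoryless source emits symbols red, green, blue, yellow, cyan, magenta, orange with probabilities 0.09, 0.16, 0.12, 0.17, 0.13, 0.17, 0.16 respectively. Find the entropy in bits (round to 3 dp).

H = −Σ pᵢ log₂ pᵢ.
−0.09·log₂(0.09) = 0.3127
−0.16·log₂(0.16) = 0.4230
−0.12·log₂(0.12) = 0.3671
−0.17·log₂(0.17) = 0.4346
−0.13·log₂(0.13) = 0.3826
−0.17·log₂(0.17) = 0.4346
−0.16·log₂(0.16) = 0.4230
Sum ≈ 2.7776 → 2.778 bits.

2.778 bits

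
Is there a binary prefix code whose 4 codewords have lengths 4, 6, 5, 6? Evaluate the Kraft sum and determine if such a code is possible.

With common denominator 2^6 = 64: Σ 2^(−ℓᵢ) = 4/64 + 1/64 + 2/64 + 1/64 = 8/64 = 0.125.
Kraft's inequality requires Σ ≤ 1; here Σ = 0.125 ≤ 1, so such a prefix code exists.

0.125; yes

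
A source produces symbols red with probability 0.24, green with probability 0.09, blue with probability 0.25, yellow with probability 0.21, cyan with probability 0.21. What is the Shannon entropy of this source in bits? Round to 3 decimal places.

2.252 bits

H = −Σ pᵢ log₂ pᵢ.
−0.24·log₂(0.24) = 0.4941
−0.09·log₂(0.09) = 0.3127
−0.25·log₂(0.25) = 0.5000
−0.21·log₂(0.21) = 0.4728
−0.21·log₂(0.21) = 0.4728
Sum ≈ 2.2524 → 2.252 bits.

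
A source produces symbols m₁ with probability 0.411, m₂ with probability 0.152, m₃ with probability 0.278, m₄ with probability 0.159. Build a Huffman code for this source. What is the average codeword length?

1.9 bits/symbol

Repeatedly combine the two least-probable nodes; the expected code length is the sum of the merged weights.
merge 19/125 + 159/1000 → 311/1000
merge 139/500 + 311/1000 → 589/1000
merge 411/1000 + 589/1000 → 1
L = 311/1000 + 589/1000 + 1 = 19/10 = 1.9 bits/symbol.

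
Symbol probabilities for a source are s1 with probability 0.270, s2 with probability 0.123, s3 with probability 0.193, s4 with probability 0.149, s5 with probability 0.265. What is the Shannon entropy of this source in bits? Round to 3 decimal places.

H = −Σ pᵢ log₂ pᵢ.
−0.270·log₂(0.270) = 0.5100
−0.123·log₂(0.123) = 0.3719
−0.193·log₂(0.193) = 0.4581
−0.149·log₂(0.149) = 0.4092
−0.265·log₂(0.265) = 0.5077
Sum ≈ 2.2569 → 2.257 bits.

2.257 bits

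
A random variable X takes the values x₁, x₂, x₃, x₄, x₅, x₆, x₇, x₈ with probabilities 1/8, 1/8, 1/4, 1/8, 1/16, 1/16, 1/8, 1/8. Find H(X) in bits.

Each probability is a power of 1/2, so log₂(1/p) is an integer.
H = Σ p·log₂(1/p) = 1/8·3 + 1/8·3 + 1/4·2 + 1/8·3 + 1/16·4 + 1/16·4 + 1/8·3 + 1/8·3 = 2.875 bits.

2.875 bits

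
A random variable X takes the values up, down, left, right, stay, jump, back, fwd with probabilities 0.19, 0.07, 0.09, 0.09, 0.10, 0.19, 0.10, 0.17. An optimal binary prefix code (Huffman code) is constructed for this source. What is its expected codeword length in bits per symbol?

Repeatedly combine the two least-probable nodes; the expected code length is the sum of the merged weights.
merge 7/100 + 9/100 → 4/25
merge 9/100 + 1/10 → 19/100
merge 1/10 + 4/25 → 13/50
merge 17/100 + 19/100 → 9/25
merge 19/100 + 19/100 → 19/50
merge 13/50 + 9/25 → 31/50
merge 19/50 + 31/50 → 1
L = 4/25 + 19/100 + 13/50 + 9/25 + 19/50 + 31/50 + 1 = 297/100 = 2.97 bits/symbol.

2.97 bits/symbol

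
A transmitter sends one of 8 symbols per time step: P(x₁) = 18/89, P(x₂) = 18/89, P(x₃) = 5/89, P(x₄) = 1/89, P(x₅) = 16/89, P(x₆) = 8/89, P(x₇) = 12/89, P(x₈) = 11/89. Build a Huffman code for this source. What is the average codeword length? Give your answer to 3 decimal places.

Repeatedly combine the two least-probable nodes; the expected code length is the sum of the merged weights.
merge 1/89 + 5/89 → 6/89
merge 6/89 + 8/89 → 14/89
merge 11/89 + 12/89 → 23/89
merge 14/89 + 16/89 → 30/89
merge 18/89 + 18/89 → 36/89
merge 23/89 + 30/89 → 53/89
merge 36/89 + 53/89 → 1
L = 6/89 + 14/89 + 23/89 + 30/89 + 36/89 + 53/89 + 1 = 251/89 ≈ 2.820 bits/symbol.

2.820 bits/symbol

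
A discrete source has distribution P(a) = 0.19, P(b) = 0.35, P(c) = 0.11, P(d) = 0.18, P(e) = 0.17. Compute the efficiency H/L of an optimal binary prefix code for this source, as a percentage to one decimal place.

97.2%

Entropy H = −Σ p log₂ p ≈ 2.2155 bits.
Huffman merges: 11/100+17/100→7/25; 9/50+19/100→37/100; 7/25+7/20→63/100; 37/100+63/100→1. L = 57/25 ≈ 2.2800.
Efficiency = H/L = 2.2155/2.2800 = 97.2%.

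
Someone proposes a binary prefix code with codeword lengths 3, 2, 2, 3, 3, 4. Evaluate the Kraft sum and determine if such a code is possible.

With common denominator 2^4 = 16: Σ 2^(−ℓᵢ) = 2/16 + 4/16 + 4/16 + 2/16 + 2/16 + 1/16 = 15/16 = 0.9375.
Kraft's inequality requires Σ ≤ 1; here Σ = 0.9375 ≤ 1, so such a prefix code exists.

0.9375; yes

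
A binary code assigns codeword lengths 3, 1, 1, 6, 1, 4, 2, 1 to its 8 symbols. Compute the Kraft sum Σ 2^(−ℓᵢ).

With common denominator 2^6 = 64: Σ 2^(−ℓᵢ) = 8/64 + 32/64 + 32/64 + 1/64 + 32/64 + 4/64 + 16/64 + 32/64 = 157/64 = 2.453125.

2.453125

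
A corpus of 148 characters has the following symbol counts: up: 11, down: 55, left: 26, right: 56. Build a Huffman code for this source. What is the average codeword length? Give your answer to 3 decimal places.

Probabilities are the counts divided by 148.
Repeatedly combine the two least-probable nodes; the expected code length is the sum of the merged weights.
merge 11/148 + 13/74 → 1/4
merge 1/4 + 55/148 → 23/37
merge 14/37 + 23/37 → 1
L = 1/4 + 23/37 + 1 = 277/148 ≈ 1.872 bits/symbol.

1.872 bits/symbol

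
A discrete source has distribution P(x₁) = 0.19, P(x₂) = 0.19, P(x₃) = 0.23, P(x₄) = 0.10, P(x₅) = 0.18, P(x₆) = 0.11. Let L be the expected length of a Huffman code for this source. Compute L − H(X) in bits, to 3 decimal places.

0.054 bits

Entropy H = −Σ p log₂ p ≈ 2.5259 bits.
Huffman merges: 1/10+11/100→21/100; 9/50+19/100→37/100; 19/100+21/100→2/5; 23/100+37/100→3/5; 2/5+3/5→1. L = 129/50 ≈ 2.5800.
L − H = 2.5800 − 2.5259 = 0.054 bits.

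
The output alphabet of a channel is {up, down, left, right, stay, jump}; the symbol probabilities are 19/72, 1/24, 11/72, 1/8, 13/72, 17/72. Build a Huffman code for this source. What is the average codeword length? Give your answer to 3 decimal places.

2.486 bits/symbol

Repeatedly combine the two least-probable nodes; the expected code length is the sum of the merged weights.
merge 1/24 + 1/8 → 1/6
merge 11/72 + 1/6 → 23/72
merge 13/72 + 17/72 → 5/12
merge 19/72 + 23/72 → 7/12
merge 5/12 + 7/12 → 1
L = 1/6 + 23/72 + 5/12 + 7/12 + 1 = 179/72 ≈ 2.486 bits/symbol.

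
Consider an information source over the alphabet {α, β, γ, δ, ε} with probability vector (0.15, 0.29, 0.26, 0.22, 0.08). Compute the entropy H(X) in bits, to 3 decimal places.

2.206 bits

H = −Σ pᵢ log₂ pᵢ.
−0.15·log₂(0.15) = 0.4105
−0.29·log₂(0.29) = 0.5179
−0.26·log₂(0.26) = 0.5053
−0.22·log₂(0.22) = 0.4806
−0.08·log₂(0.08) = 0.2915
Sum ≈ 2.2058 → 2.206 bits.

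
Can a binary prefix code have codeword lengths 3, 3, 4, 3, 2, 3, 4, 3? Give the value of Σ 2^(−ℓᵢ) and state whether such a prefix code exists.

1; yes

With common denominator 2^4 = 16: Σ 2^(−ℓᵢ) = 2/16 + 2/16 + 1/16 + 2/16 + 4/16 + 2/16 + 1/16 + 2/16 = 16/16 = 1.
Kraft's inequality requires Σ ≤ 1; here Σ = 1 ≤ 1, so such a prefix code exists.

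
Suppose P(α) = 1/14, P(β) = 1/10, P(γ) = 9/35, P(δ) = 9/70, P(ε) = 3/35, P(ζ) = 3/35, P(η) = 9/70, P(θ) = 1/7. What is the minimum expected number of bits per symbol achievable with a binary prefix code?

Repeatedly combine the two least-probable nodes; the expected code length is the sum of the merged weights.
merge 1/14 + 3/35 → 11/70
merge 3/35 + 1/10 → 13/70
merge 9/70 + 9/70 → 9/35
merge 1/7 + 11/70 → 3/10
merge 13/70 + 9/35 → 31/70
merge 9/35 + 3/10 → 39/70
merge 31/70 + 39/70 → 1
L = 11/70 + 13/70 + 9/35 + 3/10 + 31/70 + 39/70 + 1 = 29/10 = 2.9 bits/symbol.

2.9 bits/symbol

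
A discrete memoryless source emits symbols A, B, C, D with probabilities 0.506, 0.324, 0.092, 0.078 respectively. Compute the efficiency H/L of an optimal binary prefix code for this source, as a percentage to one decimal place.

Entropy H = −Σ p log₂ p ≈ 1.6278 bits.
Huffman merges: 39/500+23/250→17/100; 17/100+81/250→247/500; 247/500+253/500→1. L = 208/125 ≈ 1.6640.
Efficiency = H/L = 1.6278/1.6640 = 97.8%.

97.8%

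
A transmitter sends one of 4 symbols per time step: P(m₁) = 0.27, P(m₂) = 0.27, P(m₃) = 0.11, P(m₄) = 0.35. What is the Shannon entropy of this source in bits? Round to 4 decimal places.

1.9004 bits

H = −Σ pᵢ log₂ pᵢ.
−0.27·log₂(0.27) = 0.5100
−0.27·log₂(0.27) = 0.5100
−0.11·log₂(0.11) = 0.3503
−0.35·log₂(0.35) = 0.5301
Sum ≈ 1.9004 → 1.9004 bits.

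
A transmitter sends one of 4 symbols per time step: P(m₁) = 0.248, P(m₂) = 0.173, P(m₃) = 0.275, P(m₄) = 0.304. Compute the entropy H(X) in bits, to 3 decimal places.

1.971 bits

H = −Σ pᵢ log₂ pᵢ.
−0.248·log₂(0.248) = 0.4989
−0.173·log₂(0.173) = 0.4379
−0.275·log₂(0.275) = 0.5122
−0.304·log₂(0.304) = 0.5222
Sum ≈ 1.9712 → 1.971 bits.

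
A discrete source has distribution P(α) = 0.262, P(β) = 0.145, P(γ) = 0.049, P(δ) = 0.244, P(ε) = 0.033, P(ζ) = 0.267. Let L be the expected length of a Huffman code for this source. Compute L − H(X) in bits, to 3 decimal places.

Entropy H = −Σ p log₂ p ≈ 2.2910 bits.
Huffman merges: 33/1000+49/1000→41/500; 41/500+29/200→227/1000; 227/1000+61/250→471/1000; 131/500+267/1000→529/1000; 471/1000+529/1000→1. L = 2309/1000 ≈ 2.3090.
L − H = 2.3090 − 2.2910 = 0.018 bits.

0.018 bits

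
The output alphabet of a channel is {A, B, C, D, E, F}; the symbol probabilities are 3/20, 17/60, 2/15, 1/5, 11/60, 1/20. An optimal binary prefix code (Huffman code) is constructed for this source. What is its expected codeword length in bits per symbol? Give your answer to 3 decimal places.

2.517 bits/symbol

Repeatedly combine the two least-probable nodes; the expected code length is the sum of the merged weights.
merge 1/20 + 2/15 → 11/60
merge 3/20 + 11/60 → 1/3
merge 11/60 + 1/5 → 23/60
merge 17/60 + 1/3 → 37/60
merge 23/60 + 37/60 → 1
L = 11/60 + 1/3 + 23/60 + 37/60 + 1 = 151/60 ≈ 2.517 bits/symbol.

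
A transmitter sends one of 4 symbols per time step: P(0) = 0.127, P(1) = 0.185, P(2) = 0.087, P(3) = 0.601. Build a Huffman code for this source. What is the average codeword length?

1.613 bits/symbol

Repeatedly combine the two least-probable nodes; the expected code length is the sum of the merged weights.
merge 87/1000 + 127/1000 → 107/500
merge 37/200 + 107/500 → 399/1000
merge 399/1000 + 601/1000 → 1
L = 107/500 + 399/1000 + 1 = 1613/1000 = 1.613 bits/symbol.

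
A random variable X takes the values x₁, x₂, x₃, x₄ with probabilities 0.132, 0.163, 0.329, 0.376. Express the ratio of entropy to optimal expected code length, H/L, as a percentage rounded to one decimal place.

Entropy H = −Σ p log₂ p ≈ 1.8705 bits.
Huffman merges: 33/250+163/1000→59/200; 59/200+329/1000→78/125; 47/125+78/125→1. L = 1919/1000 ≈ 1.9190.
Efficiency = H/L = 1.8705/1.9190 = 97.5%.

97.5%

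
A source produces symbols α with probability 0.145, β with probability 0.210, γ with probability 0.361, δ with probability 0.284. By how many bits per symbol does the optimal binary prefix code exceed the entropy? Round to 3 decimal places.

0.071 bits

Entropy H = −Σ p log₂ p ≈ 1.9232 bits.
Huffman merges: 29/200+21/100→71/200; 71/250+71/200→639/1000; 361/1000+639/1000→1. L = 997/500 ≈ 1.9940.
L − H = 1.9940 − 1.9232 = 0.071 bits.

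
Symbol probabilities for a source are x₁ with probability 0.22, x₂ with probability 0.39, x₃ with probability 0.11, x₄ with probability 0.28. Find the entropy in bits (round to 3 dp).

H = −Σ pᵢ log₂ pᵢ.
−0.22·log₂(0.22) = 0.4806
−0.39·log₂(0.39) = 0.5298
−0.11·log₂(0.11) = 0.3503
−0.28·log₂(0.28) = 0.5142
Sum ≈ 1.8749 → 1.875 bits.

1.875 bits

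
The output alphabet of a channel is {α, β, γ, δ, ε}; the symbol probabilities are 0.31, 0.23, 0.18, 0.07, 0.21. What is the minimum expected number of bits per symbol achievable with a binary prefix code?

2.25 bits/symbol

Repeatedly combine the two least-probable nodes; the expected code length is the sum of the merged weights.
merge 7/100 + 9/50 → 1/4
merge 21/100 + 23/100 → 11/25
merge 1/4 + 31/100 → 14/25
merge 11/25 + 14/25 → 1
L = 1/4 + 11/25 + 14/25 + 1 = 9/4 = 2.25 bits/symbol.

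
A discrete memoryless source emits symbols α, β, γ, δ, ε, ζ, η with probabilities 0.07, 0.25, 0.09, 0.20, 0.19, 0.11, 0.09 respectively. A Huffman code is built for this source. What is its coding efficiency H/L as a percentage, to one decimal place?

98.3%

Entropy H = −Σ p log₂ p ≈ 2.6638 bits.
Huffman merges: 7/100+9/100→4/25; 9/100+11/100→1/5; 4/25+19/100→7/20; 1/5+1/5→2/5; 1/4+7/20→3/5; 2/5+3/5→1. L = 271/100 ≈ 2.7100.
Efficiency = H/L = 2.6638/2.7100 = 98.3%.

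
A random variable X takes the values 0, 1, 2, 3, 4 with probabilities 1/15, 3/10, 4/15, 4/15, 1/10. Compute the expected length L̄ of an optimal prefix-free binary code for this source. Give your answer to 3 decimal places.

2.167 bits/symbol

Repeatedly combine the two least-probable nodes; the expected code length is the sum of the merged weights.
merge 1/15 + 1/10 → 1/6
merge 1/6 + 4/15 → 13/30
merge 4/15 + 3/10 → 17/30
merge 13/30 + 17/30 → 1
L = 1/6 + 13/30 + 17/30 + 1 = 13/6 ≈ 2.167 bits/symbol.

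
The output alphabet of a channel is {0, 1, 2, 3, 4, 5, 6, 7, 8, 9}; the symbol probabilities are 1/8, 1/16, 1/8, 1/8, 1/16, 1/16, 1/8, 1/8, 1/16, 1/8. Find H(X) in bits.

3.25 bits

Each probability is a power of 1/2, so log₂(1/p) is an integer.
H = Σ p·log₂(1/p) = 1/8·3 + 1/16·4 + 1/8·3 + 1/8·3 + 1/16·4 + 1/16·4 + 1/8·3 + 1/8·3 + 1/16·4 + 1/8·3 = 3.25 bits.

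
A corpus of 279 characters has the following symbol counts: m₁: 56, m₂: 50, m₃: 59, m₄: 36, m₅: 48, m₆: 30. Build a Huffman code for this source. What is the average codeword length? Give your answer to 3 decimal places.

Probabilities are the counts divided by 279.
Repeatedly combine the two least-probable nodes; the expected code length is the sum of the merged weights.
merge 10/93 + 4/31 → 22/93
merge 16/93 + 50/279 → 98/279
merge 56/279 + 59/279 → 115/279
merge 22/93 + 98/279 → 164/279
merge 115/279 + 164/279 → 1
L = 22/93 + 98/279 + 115/279 + 164/279 + 1 = 722/279 ≈ 2.588 bits/symbol.

2.588 bits/symbol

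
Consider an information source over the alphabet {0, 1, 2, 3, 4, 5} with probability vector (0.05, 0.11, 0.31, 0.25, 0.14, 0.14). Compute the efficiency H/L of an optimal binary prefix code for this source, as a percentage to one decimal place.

Entropy H = −Σ p log₂ p ≈ 2.3844 bits.
Huffman merges: 1/20+11/100→4/25; 7/50+7/50→7/25; 4/25+1/4→41/100; 7/25+31/100→59/100; 41/100+59/100→1. L = 61/25 ≈ 2.4400.
Efficiency = H/L = 2.3844/2.4400 = 97.7%.

97.7%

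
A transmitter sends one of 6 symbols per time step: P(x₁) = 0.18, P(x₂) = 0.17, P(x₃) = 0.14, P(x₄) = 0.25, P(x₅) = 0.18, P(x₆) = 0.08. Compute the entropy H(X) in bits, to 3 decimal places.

2.514 bits

H = −Σ pᵢ log₂ pᵢ.
−0.18·log₂(0.18) = 0.4453
−0.17·log₂(0.17) = 0.4346
−0.14·log₂(0.14) = 0.3971
−0.25·log₂(0.25) = 0.5000
−0.18·log₂(0.18) = 0.4453
−0.08·log₂(0.08) = 0.2915
Sum ≈ 2.5138 → 2.514 bits.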